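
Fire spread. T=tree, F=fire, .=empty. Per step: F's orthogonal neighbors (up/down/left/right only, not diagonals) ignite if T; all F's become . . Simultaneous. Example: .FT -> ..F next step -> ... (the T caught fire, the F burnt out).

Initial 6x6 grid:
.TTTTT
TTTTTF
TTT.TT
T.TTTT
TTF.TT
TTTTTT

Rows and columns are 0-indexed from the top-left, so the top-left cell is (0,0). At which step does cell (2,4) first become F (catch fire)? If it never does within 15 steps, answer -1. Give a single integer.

Step 1: cell (2,4)='T' (+6 fires, +2 burnt)
Step 2: cell (2,4)='F' (+9 fires, +6 burnt)
  -> target ignites at step 2
Step 3: cell (2,4)='.' (+8 fires, +9 burnt)
Step 4: cell (2,4)='.' (+5 fires, +8 burnt)
Step 5: cell (2,4)='.' (+2 fires, +5 burnt)
Step 6: cell (2,4)='.' (+0 fires, +2 burnt)
  fire out at step 6

2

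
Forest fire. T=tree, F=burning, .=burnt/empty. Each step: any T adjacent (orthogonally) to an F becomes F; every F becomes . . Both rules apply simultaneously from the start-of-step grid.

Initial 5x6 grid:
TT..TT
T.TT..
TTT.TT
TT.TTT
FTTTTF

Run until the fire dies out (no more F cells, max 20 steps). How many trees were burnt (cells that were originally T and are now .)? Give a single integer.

Step 1: +4 fires, +2 burnt (F count now 4)
Step 2: +6 fires, +4 burnt (F count now 6)
Step 3: +4 fires, +6 burnt (F count now 4)
Step 4: +2 fires, +4 burnt (F count now 2)
Step 5: +2 fires, +2 burnt (F count now 2)
Step 6: +1 fires, +2 burnt (F count now 1)
Step 7: +0 fires, +1 burnt (F count now 0)
Fire out after step 7
Initially T: 21, now '.': 28
Total burnt (originally-T cells now '.'): 19

Answer: 19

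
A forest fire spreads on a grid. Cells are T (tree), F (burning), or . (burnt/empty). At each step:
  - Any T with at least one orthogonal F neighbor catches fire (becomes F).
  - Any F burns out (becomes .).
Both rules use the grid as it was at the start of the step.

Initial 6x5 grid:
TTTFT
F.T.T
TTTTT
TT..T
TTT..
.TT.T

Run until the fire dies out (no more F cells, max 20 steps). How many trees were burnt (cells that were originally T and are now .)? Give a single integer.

Step 1: +4 fires, +2 burnt (F count now 4)
Step 2: +5 fires, +4 burnt (F count now 5)
Step 3: +4 fires, +5 burnt (F count now 4)
Step 4: +3 fires, +4 burnt (F count now 3)
Step 5: +2 fires, +3 burnt (F count now 2)
Step 6: +1 fires, +2 burnt (F count now 1)
Step 7: +0 fires, +1 burnt (F count now 0)
Fire out after step 7
Initially T: 20, now '.': 29
Total burnt (originally-T cells now '.'): 19

Answer: 19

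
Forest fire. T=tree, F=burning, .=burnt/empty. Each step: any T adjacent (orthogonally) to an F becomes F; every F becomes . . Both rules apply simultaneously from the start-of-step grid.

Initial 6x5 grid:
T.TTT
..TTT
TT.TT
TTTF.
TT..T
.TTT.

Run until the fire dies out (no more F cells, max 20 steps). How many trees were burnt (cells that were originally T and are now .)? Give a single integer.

Step 1: +2 fires, +1 burnt (F count now 2)
Step 2: +3 fires, +2 burnt (F count now 3)
Step 3: +6 fires, +3 burnt (F count now 6)
Step 4: +5 fires, +6 burnt (F count now 5)
Step 5: +1 fires, +5 burnt (F count now 1)
Step 6: +1 fires, +1 burnt (F count now 1)
Step 7: +0 fires, +1 burnt (F count now 0)
Fire out after step 7
Initially T: 20, now '.': 28
Total burnt (originally-T cells now '.'): 18

Answer: 18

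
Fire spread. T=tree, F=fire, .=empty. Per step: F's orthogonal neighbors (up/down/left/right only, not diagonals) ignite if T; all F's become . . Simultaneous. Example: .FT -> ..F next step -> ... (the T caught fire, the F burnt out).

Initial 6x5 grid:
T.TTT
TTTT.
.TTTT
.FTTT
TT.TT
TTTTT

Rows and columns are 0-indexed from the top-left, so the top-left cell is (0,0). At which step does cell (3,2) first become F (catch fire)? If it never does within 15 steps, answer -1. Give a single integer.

Step 1: cell (3,2)='F' (+3 fires, +1 burnt)
  -> target ignites at step 1
Step 2: cell (3,2)='.' (+5 fires, +3 burnt)
Step 3: cell (3,2)='.' (+7 fires, +5 burnt)
Step 4: cell (3,2)='.' (+6 fires, +7 burnt)
Step 5: cell (3,2)='.' (+2 fires, +6 burnt)
Step 6: cell (3,2)='.' (+1 fires, +2 burnt)
Step 7: cell (3,2)='.' (+0 fires, +1 burnt)
  fire out at step 7

1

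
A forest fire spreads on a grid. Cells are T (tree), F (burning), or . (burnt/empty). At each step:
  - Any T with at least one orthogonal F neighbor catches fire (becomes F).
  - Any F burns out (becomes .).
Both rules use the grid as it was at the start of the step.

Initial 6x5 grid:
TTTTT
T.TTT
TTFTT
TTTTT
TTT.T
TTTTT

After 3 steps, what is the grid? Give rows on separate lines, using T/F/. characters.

Step 1: 4 trees catch fire, 1 burn out
  TTTTT
  T.FTT
  TF.FT
  TTFTT
  TTT.T
  TTTTT
Step 2: 7 trees catch fire, 4 burn out
  TTFTT
  T..FT
  F...F
  TF.FT
  TTF.T
  TTTTT
Step 3: 8 trees catch fire, 7 burn out
  TF.FT
  F...F
  .....
  F...F
  TF..T
  TTFTT

TF.FT
F...F
.....
F...F
TF..T
TTFTT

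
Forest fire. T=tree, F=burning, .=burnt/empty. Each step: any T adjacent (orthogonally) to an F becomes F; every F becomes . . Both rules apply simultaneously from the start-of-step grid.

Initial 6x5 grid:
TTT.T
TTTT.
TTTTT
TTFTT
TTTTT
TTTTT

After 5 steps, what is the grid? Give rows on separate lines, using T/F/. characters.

Step 1: 4 trees catch fire, 1 burn out
  TTT.T
  TTTT.
  TTFTT
  TF.FT
  TTFTT
  TTTTT
Step 2: 8 trees catch fire, 4 burn out
  TTT.T
  TTFT.
  TF.FT
  F...F
  TF.FT
  TTFTT
Step 3: 9 trees catch fire, 8 burn out
  TTF.T
  TF.F.
  F...F
  .....
  F...F
  TF.FT
Step 4: 4 trees catch fire, 9 burn out
  TF..T
  F....
  .....
  .....
  .....
  F...F
Step 5: 1 trees catch fire, 4 burn out
  F...T
  .....
  .....
  .....
  .....
  .....

F...T
.....
.....
.....
.....
.....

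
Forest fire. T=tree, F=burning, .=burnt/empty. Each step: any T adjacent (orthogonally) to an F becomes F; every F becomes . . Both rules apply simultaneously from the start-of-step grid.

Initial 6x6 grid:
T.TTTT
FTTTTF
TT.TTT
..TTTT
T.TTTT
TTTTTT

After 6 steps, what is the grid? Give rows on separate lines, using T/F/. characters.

Step 1: 6 trees catch fire, 2 burn out
  F.TTTF
  .FTTF.
  FT.TTF
  ..TTTT
  T.TTTT
  TTTTTT
Step 2: 6 trees catch fire, 6 burn out
  ..TTF.
  ..FF..
  .F.TF.
  ..TTTF
  T.TTTT
  TTTTTT
Step 3: 5 trees catch fire, 6 burn out
  ..FF..
  ......
  ...F..
  ..TTF.
  T.TTTF
  TTTTTT
Step 4: 3 trees catch fire, 5 burn out
  ......
  ......
  ......
  ..TF..
  T.TTF.
  TTTTTF
Step 5: 3 trees catch fire, 3 burn out
  ......
  ......
  ......
  ..F...
  T.TF..
  TTTTF.
Step 6: 2 trees catch fire, 3 burn out
  ......
  ......
  ......
  ......
  T.F...
  TTTF..

......
......
......
......
T.F...
TTTF..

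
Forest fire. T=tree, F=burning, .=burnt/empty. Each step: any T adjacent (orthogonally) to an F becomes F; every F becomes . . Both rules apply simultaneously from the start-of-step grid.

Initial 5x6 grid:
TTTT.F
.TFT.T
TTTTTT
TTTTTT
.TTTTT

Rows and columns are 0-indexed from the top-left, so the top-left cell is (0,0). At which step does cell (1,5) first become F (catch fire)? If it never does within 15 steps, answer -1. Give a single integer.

Step 1: cell (1,5)='F' (+5 fires, +2 burnt)
  -> target ignites at step 1
Step 2: cell (1,5)='.' (+6 fires, +5 burnt)
Step 3: cell (1,5)='.' (+7 fires, +6 burnt)
Step 4: cell (1,5)='.' (+5 fires, +7 burnt)
Step 5: cell (1,5)='.' (+1 fires, +5 burnt)
Step 6: cell (1,5)='.' (+0 fires, +1 burnt)
  fire out at step 6

1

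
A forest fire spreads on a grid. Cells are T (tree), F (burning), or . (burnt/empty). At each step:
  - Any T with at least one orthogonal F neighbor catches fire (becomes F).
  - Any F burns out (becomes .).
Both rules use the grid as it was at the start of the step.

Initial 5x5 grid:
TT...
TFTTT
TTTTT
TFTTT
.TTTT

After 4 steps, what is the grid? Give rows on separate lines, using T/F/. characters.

Step 1: 7 trees catch fire, 2 burn out
  TF...
  F.FTT
  TFTTT
  F.FTT
  .FTTT
Step 2: 6 trees catch fire, 7 burn out
  F....
  ...FT
  F.FTT
  ...FT
  ..FTT
Step 3: 4 trees catch fire, 6 burn out
  .....
  ....F
  ...FT
  ....F
  ...FT
Step 4: 2 trees catch fire, 4 burn out
  .....
  .....
  ....F
  .....
  ....F

.....
.....
....F
.....
....F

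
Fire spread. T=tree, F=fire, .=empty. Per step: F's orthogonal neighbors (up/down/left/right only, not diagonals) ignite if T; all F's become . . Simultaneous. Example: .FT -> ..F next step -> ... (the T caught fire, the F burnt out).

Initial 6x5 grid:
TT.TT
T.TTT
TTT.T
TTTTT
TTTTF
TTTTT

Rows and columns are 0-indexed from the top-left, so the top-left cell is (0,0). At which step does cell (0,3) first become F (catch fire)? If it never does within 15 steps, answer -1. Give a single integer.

Step 1: cell (0,3)='T' (+3 fires, +1 burnt)
Step 2: cell (0,3)='T' (+4 fires, +3 burnt)
Step 3: cell (0,3)='T' (+4 fires, +4 burnt)
Step 4: cell (0,3)='T' (+6 fires, +4 burnt)
Step 5: cell (0,3)='F' (+5 fires, +6 burnt)
  -> target ignites at step 5
Step 6: cell (0,3)='.' (+1 fires, +5 burnt)
Step 7: cell (0,3)='.' (+1 fires, +1 burnt)
Step 8: cell (0,3)='.' (+1 fires, +1 burnt)
Step 9: cell (0,3)='.' (+1 fires, +1 burnt)
Step 10: cell (0,3)='.' (+0 fires, +1 burnt)
  fire out at step 10

5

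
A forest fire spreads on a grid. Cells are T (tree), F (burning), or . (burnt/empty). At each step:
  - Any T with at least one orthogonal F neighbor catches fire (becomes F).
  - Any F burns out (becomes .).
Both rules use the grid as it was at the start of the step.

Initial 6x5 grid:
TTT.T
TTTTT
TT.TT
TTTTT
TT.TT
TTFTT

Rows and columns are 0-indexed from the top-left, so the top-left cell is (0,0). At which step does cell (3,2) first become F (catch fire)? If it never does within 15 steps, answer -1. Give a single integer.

Step 1: cell (3,2)='T' (+2 fires, +1 burnt)
Step 2: cell (3,2)='T' (+4 fires, +2 burnt)
Step 3: cell (3,2)='T' (+4 fires, +4 burnt)
Step 4: cell (3,2)='F' (+5 fires, +4 burnt)
  -> target ignites at step 4
Step 5: cell (3,2)='.' (+4 fires, +5 burnt)
Step 6: cell (3,2)='.' (+4 fires, +4 burnt)
Step 7: cell (3,2)='.' (+3 fires, +4 burnt)
Step 8: cell (3,2)='.' (+0 fires, +3 burnt)
  fire out at step 8

4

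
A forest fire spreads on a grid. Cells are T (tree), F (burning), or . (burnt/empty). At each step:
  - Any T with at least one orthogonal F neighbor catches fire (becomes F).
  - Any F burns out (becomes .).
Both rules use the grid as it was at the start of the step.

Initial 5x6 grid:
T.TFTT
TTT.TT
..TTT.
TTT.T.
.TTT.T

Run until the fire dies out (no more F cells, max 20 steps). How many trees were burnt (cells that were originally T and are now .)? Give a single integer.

Answer: 19

Derivation:
Step 1: +2 fires, +1 burnt (F count now 2)
Step 2: +3 fires, +2 burnt (F count now 3)
Step 3: +4 fires, +3 burnt (F count now 4)
Step 4: +4 fires, +4 burnt (F count now 4)
Step 5: +3 fires, +4 burnt (F count now 3)
Step 6: +3 fires, +3 burnt (F count now 3)
Step 7: +0 fires, +3 burnt (F count now 0)
Fire out after step 7
Initially T: 20, now '.': 29
Total burnt (originally-T cells now '.'): 19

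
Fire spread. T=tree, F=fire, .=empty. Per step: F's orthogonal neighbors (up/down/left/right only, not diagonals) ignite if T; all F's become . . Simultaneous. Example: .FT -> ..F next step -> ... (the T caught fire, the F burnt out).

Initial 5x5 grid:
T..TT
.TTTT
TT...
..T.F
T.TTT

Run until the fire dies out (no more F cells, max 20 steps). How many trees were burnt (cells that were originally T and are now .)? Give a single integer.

Step 1: +1 fires, +1 burnt (F count now 1)
Step 2: +1 fires, +1 burnt (F count now 1)
Step 3: +1 fires, +1 burnt (F count now 1)
Step 4: +1 fires, +1 burnt (F count now 1)
Step 5: +0 fires, +1 burnt (F count now 0)
Fire out after step 5
Initially T: 14, now '.': 15
Total burnt (originally-T cells now '.'): 4

Answer: 4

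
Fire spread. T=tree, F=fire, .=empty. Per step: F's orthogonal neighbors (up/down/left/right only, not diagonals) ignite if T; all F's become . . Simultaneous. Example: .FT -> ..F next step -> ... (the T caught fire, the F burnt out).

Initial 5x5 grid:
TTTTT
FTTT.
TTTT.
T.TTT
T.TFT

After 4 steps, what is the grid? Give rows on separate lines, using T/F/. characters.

Step 1: 6 trees catch fire, 2 burn out
  FTTTT
  .FTT.
  FTTT.
  T.TFT
  T.F.F
Step 2: 7 trees catch fire, 6 burn out
  .FTTT
  ..FT.
  .FTF.
  F.F.F
  T....
Step 3: 4 trees catch fire, 7 burn out
  ..FTT
  ...F.
  ..F..
  .....
  F....
Step 4: 1 trees catch fire, 4 burn out
  ...FT
  .....
  .....
  .....
  .....

...FT
.....
.....
.....
.....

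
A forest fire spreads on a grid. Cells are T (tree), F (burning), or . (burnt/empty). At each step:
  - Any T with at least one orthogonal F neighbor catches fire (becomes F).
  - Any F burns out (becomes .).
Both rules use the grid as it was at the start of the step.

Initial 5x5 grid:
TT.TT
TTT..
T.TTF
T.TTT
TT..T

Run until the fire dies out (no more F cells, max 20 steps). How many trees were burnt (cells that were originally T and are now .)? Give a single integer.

Step 1: +2 fires, +1 burnt (F count now 2)
Step 2: +3 fires, +2 burnt (F count now 3)
Step 3: +2 fires, +3 burnt (F count now 2)
Step 4: +1 fires, +2 burnt (F count now 1)
Step 5: +2 fires, +1 burnt (F count now 2)
Step 6: +2 fires, +2 burnt (F count now 2)
Step 7: +1 fires, +2 burnt (F count now 1)
Step 8: +1 fires, +1 burnt (F count now 1)
Step 9: +1 fires, +1 burnt (F count now 1)
Step 10: +0 fires, +1 burnt (F count now 0)
Fire out after step 10
Initially T: 17, now '.': 23
Total burnt (originally-T cells now '.'): 15

Answer: 15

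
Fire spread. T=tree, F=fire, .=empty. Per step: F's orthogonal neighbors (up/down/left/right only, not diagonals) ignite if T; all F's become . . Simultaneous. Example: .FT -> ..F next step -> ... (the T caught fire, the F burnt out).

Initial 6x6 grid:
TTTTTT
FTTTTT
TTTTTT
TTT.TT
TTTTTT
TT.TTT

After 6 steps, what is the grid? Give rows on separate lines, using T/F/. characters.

Step 1: 3 trees catch fire, 1 burn out
  FTTTTT
  .FTTTT
  FTTTTT
  TTT.TT
  TTTTTT
  TT.TTT
Step 2: 4 trees catch fire, 3 burn out
  .FTTTT
  ..FTTT
  .FTTTT
  FTT.TT
  TTTTTT
  TT.TTT
Step 3: 5 trees catch fire, 4 burn out
  ..FTTT
  ...FTT
  ..FTTT
  .FT.TT
  FTTTTT
  TT.TTT
Step 4: 6 trees catch fire, 5 burn out
  ...FTT
  ....FT
  ...FTT
  ..F.TT
  .FTTTT
  FT.TTT
Step 5: 5 trees catch fire, 6 burn out
  ....FT
  .....F
  ....FT
  ....TT
  ..FTTT
  .F.TTT
Step 6: 4 trees catch fire, 5 burn out
  .....F
  ......
  .....F
  ....FT
  ...FTT
  ...TTT

.....F
......
.....F
....FT
...FTT
...TTT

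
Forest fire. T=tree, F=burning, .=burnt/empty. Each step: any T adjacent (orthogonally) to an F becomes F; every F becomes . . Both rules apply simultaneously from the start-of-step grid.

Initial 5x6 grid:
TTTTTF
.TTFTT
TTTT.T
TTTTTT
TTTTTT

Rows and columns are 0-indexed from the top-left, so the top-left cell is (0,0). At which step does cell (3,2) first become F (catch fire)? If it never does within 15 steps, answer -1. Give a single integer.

Step 1: cell (3,2)='T' (+6 fires, +2 burnt)
Step 2: cell (3,2)='T' (+5 fires, +6 burnt)
Step 3: cell (3,2)='F' (+6 fires, +5 burnt)
  -> target ignites at step 3
Step 4: cell (3,2)='.' (+6 fires, +6 burnt)
Step 5: cell (3,2)='.' (+2 fires, +6 burnt)
Step 6: cell (3,2)='.' (+1 fires, +2 burnt)
Step 7: cell (3,2)='.' (+0 fires, +1 burnt)
  fire out at step 7

3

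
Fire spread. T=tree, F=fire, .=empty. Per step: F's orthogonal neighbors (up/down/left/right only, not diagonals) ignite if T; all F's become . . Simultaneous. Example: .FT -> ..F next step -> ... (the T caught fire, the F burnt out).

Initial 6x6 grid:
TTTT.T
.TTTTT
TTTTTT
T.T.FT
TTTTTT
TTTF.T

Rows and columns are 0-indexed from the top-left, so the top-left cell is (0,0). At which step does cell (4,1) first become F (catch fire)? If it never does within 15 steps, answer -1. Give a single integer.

Step 1: cell (4,1)='T' (+5 fires, +2 burnt)
Step 2: cell (4,1)='T' (+6 fires, +5 burnt)
Step 3: cell (4,1)='F' (+7 fires, +6 burnt)
  -> target ignites at step 3
Step 4: cell (4,1)='.' (+5 fires, +7 burnt)
Step 5: cell (4,1)='.' (+4 fires, +5 burnt)
Step 6: cell (4,1)='.' (+1 fires, +4 burnt)
Step 7: cell (4,1)='.' (+1 fires, +1 burnt)
Step 8: cell (4,1)='.' (+0 fires, +1 burnt)
  fire out at step 8

3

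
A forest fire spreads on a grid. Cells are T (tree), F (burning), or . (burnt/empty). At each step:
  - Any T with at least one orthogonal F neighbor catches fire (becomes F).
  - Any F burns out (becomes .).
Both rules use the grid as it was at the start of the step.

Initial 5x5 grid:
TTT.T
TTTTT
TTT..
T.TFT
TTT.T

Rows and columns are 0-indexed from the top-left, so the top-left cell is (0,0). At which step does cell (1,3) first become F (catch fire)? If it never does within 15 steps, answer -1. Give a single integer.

Step 1: cell (1,3)='T' (+2 fires, +1 burnt)
Step 2: cell (1,3)='T' (+3 fires, +2 burnt)
Step 3: cell (1,3)='T' (+3 fires, +3 burnt)
Step 4: cell (1,3)='F' (+5 fires, +3 burnt)
  -> target ignites at step 4
Step 5: cell (1,3)='.' (+4 fires, +5 burnt)
Step 6: cell (1,3)='.' (+2 fires, +4 burnt)
Step 7: cell (1,3)='.' (+0 fires, +2 burnt)
  fire out at step 7

4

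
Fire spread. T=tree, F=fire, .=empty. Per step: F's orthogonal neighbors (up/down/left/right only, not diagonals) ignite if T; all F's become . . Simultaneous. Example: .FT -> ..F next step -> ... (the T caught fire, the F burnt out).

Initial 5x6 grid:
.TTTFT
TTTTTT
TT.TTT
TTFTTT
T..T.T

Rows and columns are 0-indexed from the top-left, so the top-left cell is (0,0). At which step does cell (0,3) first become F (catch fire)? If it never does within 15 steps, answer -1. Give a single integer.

Step 1: cell (0,3)='F' (+5 fires, +2 burnt)
  -> target ignites at step 1
Step 2: cell (0,3)='.' (+9 fires, +5 burnt)
Step 3: cell (0,3)='.' (+7 fires, +9 burnt)
Step 4: cell (0,3)='.' (+2 fires, +7 burnt)
Step 5: cell (0,3)='.' (+0 fires, +2 burnt)
  fire out at step 5

1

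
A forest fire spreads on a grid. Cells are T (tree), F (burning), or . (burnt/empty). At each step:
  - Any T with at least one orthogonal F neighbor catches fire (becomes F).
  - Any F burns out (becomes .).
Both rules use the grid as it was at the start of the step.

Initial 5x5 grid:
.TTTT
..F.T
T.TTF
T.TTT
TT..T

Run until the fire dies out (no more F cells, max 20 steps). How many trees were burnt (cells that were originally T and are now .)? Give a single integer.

Step 1: +5 fires, +2 burnt (F count now 5)
Step 2: +6 fires, +5 burnt (F count now 6)
Step 3: +0 fires, +6 burnt (F count now 0)
Fire out after step 3
Initially T: 15, now '.': 21
Total burnt (originally-T cells now '.'): 11

Answer: 11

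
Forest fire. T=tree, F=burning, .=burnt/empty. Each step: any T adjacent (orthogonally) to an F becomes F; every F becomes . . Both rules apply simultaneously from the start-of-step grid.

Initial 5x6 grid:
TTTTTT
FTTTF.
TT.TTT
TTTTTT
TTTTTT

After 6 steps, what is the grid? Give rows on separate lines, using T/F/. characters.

Step 1: 6 trees catch fire, 2 burn out
  FTTTFT
  .FTF..
  FT.TFT
  TTTTTT
  TTTTTT
Step 2: 9 trees catch fire, 6 burn out
  .FTF.F
  ..F...
  .F.F.F
  FTTTFT
  TTTTTT
Step 3: 6 trees catch fire, 9 burn out
  ..F...
  ......
  ......
  .FTF.F
  FTTTFT
Step 4: 4 trees catch fire, 6 burn out
  ......
  ......
  ......
  ..F...
  .FTF.F
Step 5: 1 trees catch fire, 4 burn out
  ......
  ......
  ......
  ......
  ..F...
Step 6: 0 trees catch fire, 1 burn out
  ......
  ......
  ......
  ......
  ......

......
......
......
......
......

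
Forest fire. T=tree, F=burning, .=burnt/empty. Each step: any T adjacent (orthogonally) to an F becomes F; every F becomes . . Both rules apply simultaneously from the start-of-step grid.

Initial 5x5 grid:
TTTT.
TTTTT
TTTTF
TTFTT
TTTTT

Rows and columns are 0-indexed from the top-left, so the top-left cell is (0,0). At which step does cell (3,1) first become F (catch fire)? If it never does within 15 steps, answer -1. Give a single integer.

Step 1: cell (3,1)='F' (+7 fires, +2 burnt)
  -> target ignites at step 1
Step 2: cell (3,1)='.' (+7 fires, +7 burnt)
Step 3: cell (3,1)='.' (+5 fires, +7 burnt)
Step 4: cell (3,1)='.' (+2 fires, +5 burnt)
Step 5: cell (3,1)='.' (+1 fires, +2 burnt)
Step 6: cell (3,1)='.' (+0 fires, +1 burnt)
  fire out at step 6

1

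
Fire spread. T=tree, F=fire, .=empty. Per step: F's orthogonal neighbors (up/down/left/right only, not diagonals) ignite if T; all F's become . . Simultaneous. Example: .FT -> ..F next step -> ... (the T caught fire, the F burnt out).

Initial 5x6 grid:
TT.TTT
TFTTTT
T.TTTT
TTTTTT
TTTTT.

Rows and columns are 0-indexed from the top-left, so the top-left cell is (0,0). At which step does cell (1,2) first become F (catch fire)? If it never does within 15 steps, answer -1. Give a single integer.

Step 1: cell (1,2)='F' (+3 fires, +1 burnt)
  -> target ignites at step 1
Step 2: cell (1,2)='.' (+4 fires, +3 burnt)
Step 3: cell (1,2)='.' (+5 fires, +4 burnt)
Step 4: cell (1,2)='.' (+7 fires, +5 burnt)
Step 5: cell (1,2)='.' (+5 fires, +7 burnt)
Step 6: cell (1,2)='.' (+2 fires, +5 burnt)
Step 7: cell (1,2)='.' (+0 fires, +2 burnt)
  fire out at step 7

1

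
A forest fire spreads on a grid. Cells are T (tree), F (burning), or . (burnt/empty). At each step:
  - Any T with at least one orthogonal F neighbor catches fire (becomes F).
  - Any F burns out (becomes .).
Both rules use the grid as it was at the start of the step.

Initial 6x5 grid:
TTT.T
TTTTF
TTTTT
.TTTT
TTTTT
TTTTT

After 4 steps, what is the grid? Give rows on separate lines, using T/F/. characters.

Step 1: 3 trees catch fire, 1 burn out
  TTT.F
  TTTF.
  TTTTF
  .TTTT
  TTTTT
  TTTTT
Step 2: 3 trees catch fire, 3 burn out
  TTT..
  TTF..
  TTTF.
  .TTTF
  TTTTT
  TTTTT
Step 3: 5 trees catch fire, 3 burn out
  TTF..
  TF...
  TTF..
  .TTF.
  TTTTF
  TTTTT
Step 4: 6 trees catch fire, 5 burn out
  TF...
  F....
  TF...
  .TF..
  TTTF.
  TTTTF

TF...
F....
TF...
.TF..
TTTF.
TTTTF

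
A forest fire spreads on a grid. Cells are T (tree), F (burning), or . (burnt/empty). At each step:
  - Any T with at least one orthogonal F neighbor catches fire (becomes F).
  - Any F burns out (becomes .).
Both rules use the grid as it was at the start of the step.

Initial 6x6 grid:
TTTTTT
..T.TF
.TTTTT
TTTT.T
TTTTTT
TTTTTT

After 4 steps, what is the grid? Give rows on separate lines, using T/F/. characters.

Step 1: 3 trees catch fire, 1 burn out
  TTTTTF
  ..T.F.
  .TTTTF
  TTTT.T
  TTTTTT
  TTTTTT
Step 2: 3 trees catch fire, 3 burn out
  TTTTF.
  ..T...
  .TTTF.
  TTTT.F
  TTTTTT
  TTTTTT
Step 3: 3 trees catch fire, 3 burn out
  TTTF..
  ..T...
  .TTF..
  TTTT..
  TTTTTF
  TTTTTT
Step 4: 5 trees catch fire, 3 burn out
  TTF...
  ..T...
  .TF...
  TTTF..
  TTTTF.
  TTTTTF

TTF...
..T...
.TF...
TTTF..
TTTTF.
TTTTTF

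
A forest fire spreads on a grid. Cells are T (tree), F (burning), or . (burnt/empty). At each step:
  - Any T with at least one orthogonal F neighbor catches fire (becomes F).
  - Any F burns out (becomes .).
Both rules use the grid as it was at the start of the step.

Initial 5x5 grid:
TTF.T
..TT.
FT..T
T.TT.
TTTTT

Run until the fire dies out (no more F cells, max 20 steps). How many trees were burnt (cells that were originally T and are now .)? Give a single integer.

Answer: 13

Derivation:
Step 1: +4 fires, +2 burnt (F count now 4)
Step 2: +3 fires, +4 burnt (F count now 3)
Step 3: +1 fires, +3 burnt (F count now 1)
Step 4: +1 fires, +1 burnt (F count now 1)
Step 5: +2 fires, +1 burnt (F count now 2)
Step 6: +2 fires, +2 burnt (F count now 2)
Step 7: +0 fires, +2 burnt (F count now 0)
Fire out after step 7
Initially T: 15, now '.': 23
Total burnt (originally-T cells now '.'): 13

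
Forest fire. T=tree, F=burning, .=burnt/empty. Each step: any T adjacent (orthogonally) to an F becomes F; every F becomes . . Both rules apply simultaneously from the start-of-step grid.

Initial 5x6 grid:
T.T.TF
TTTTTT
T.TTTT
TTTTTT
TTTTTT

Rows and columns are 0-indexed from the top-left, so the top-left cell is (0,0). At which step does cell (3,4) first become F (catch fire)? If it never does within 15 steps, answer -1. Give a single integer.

Step 1: cell (3,4)='T' (+2 fires, +1 burnt)
Step 2: cell (3,4)='T' (+2 fires, +2 burnt)
Step 3: cell (3,4)='T' (+3 fires, +2 burnt)
Step 4: cell (3,4)='F' (+4 fires, +3 burnt)
  -> target ignites at step 4
Step 5: cell (3,4)='.' (+5 fires, +4 burnt)
Step 6: cell (3,4)='.' (+3 fires, +5 burnt)
Step 7: cell (3,4)='.' (+4 fires, +3 burnt)
Step 8: cell (3,4)='.' (+2 fires, +4 burnt)
Step 9: cell (3,4)='.' (+1 fires, +2 burnt)
Step 10: cell (3,4)='.' (+0 fires, +1 burnt)
  fire out at step 10

4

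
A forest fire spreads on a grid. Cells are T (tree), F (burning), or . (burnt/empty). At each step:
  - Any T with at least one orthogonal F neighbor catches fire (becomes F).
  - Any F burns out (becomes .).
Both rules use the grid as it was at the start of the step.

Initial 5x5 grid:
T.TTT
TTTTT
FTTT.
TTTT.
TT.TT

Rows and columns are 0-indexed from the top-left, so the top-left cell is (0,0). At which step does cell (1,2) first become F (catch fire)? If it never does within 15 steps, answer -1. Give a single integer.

Step 1: cell (1,2)='T' (+3 fires, +1 burnt)
Step 2: cell (1,2)='T' (+5 fires, +3 burnt)
Step 3: cell (1,2)='F' (+4 fires, +5 burnt)
  -> target ignites at step 3
Step 4: cell (1,2)='.' (+3 fires, +4 burnt)
Step 5: cell (1,2)='.' (+3 fires, +3 burnt)
Step 6: cell (1,2)='.' (+2 fires, +3 burnt)
Step 7: cell (1,2)='.' (+0 fires, +2 burnt)
  fire out at step 7

3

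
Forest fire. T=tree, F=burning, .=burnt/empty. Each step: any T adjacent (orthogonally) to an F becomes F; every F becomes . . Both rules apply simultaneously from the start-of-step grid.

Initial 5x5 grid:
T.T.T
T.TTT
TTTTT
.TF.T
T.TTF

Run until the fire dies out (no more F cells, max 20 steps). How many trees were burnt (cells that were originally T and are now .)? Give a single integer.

Answer: 16

Derivation:
Step 1: +5 fires, +2 burnt (F count now 5)
Step 2: +4 fires, +5 burnt (F count now 4)
Step 3: +4 fires, +4 burnt (F count now 4)
Step 4: +2 fires, +4 burnt (F count now 2)
Step 5: +1 fires, +2 burnt (F count now 1)
Step 6: +0 fires, +1 burnt (F count now 0)
Fire out after step 6
Initially T: 17, now '.': 24
Total burnt (originally-T cells now '.'): 16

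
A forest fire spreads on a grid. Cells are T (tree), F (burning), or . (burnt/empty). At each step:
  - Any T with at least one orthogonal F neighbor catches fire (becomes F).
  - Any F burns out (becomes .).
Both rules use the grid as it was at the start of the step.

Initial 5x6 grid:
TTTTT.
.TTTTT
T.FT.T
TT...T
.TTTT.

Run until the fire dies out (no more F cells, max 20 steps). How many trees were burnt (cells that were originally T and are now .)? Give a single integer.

Step 1: +2 fires, +1 burnt (F count now 2)
Step 2: +3 fires, +2 burnt (F count now 3)
Step 3: +3 fires, +3 burnt (F count now 3)
Step 4: +3 fires, +3 burnt (F count now 3)
Step 5: +1 fires, +3 burnt (F count now 1)
Step 6: +1 fires, +1 burnt (F count now 1)
Step 7: +0 fires, +1 burnt (F count now 0)
Fire out after step 7
Initially T: 20, now '.': 23
Total burnt (originally-T cells now '.'): 13

Answer: 13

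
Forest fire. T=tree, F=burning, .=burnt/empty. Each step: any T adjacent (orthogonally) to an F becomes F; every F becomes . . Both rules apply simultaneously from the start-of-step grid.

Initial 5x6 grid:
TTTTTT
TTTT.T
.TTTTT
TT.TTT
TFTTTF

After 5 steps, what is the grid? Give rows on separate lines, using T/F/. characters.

Step 1: 5 trees catch fire, 2 burn out
  TTTTTT
  TTTT.T
  .TTTTT
  TF.TTF
  F.FTF.
Step 2: 5 trees catch fire, 5 burn out
  TTTTTT
  TTTT.T
  .FTTTF
  F..TF.
  ...F..
Step 3: 5 trees catch fire, 5 burn out
  TTTTTT
  TFTT.F
  ..FTF.
  ...F..
  ......
Step 4: 5 trees catch fire, 5 burn out
  TFTTTF
  F.FT..
  ...F..
  ......
  ......
Step 5: 4 trees catch fire, 5 burn out
  F.FTF.
  ...F..
  ......
  ......
  ......

F.FTF.
...F..
......
......
......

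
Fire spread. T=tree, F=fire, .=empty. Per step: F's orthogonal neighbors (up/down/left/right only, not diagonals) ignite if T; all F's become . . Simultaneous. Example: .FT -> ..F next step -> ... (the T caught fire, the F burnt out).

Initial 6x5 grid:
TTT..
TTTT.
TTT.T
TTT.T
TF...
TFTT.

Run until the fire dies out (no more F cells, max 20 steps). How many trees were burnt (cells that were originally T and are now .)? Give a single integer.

Answer: 17

Derivation:
Step 1: +4 fires, +2 burnt (F count now 4)
Step 2: +4 fires, +4 burnt (F count now 4)
Step 3: +3 fires, +4 burnt (F count now 3)
Step 4: +3 fires, +3 burnt (F count now 3)
Step 5: +3 fires, +3 burnt (F count now 3)
Step 6: +0 fires, +3 burnt (F count now 0)
Fire out after step 6
Initially T: 19, now '.': 28
Total burnt (originally-T cells now '.'): 17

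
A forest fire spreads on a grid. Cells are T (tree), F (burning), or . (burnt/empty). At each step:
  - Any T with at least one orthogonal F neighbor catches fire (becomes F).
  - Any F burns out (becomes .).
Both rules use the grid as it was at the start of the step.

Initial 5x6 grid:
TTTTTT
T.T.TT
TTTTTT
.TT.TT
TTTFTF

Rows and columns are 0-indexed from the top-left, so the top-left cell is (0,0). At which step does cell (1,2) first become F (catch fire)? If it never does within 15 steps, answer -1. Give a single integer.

Step 1: cell (1,2)='T' (+3 fires, +2 burnt)
Step 2: cell (1,2)='T' (+4 fires, +3 burnt)
Step 3: cell (1,2)='T' (+5 fires, +4 burnt)
Step 4: cell (1,2)='F' (+5 fires, +5 burnt)
  -> target ignites at step 4
Step 5: cell (1,2)='.' (+3 fires, +5 burnt)
Step 6: cell (1,2)='.' (+3 fires, +3 burnt)
Step 7: cell (1,2)='.' (+1 fires, +3 burnt)
Step 8: cell (1,2)='.' (+0 fires, +1 burnt)
  fire out at step 8

4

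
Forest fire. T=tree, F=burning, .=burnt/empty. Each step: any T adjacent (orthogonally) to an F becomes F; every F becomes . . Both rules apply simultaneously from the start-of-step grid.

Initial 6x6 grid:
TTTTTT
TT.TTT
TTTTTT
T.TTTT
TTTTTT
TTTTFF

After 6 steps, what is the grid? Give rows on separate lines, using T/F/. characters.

Step 1: 3 trees catch fire, 2 burn out
  TTTTTT
  TT.TTT
  TTTTTT
  T.TTTT
  TTTTFF
  TTTF..
Step 2: 4 trees catch fire, 3 burn out
  TTTTTT
  TT.TTT
  TTTTTT
  T.TTFF
  TTTF..
  TTF...
Step 3: 5 trees catch fire, 4 burn out
  TTTTTT
  TT.TTT
  TTTTFF
  T.TF..
  TTF...
  TF....
Step 4: 6 trees catch fire, 5 burn out
  TTTTTT
  TT.TFF
  TTTF..
  T.F...
  TF....
  F.....
Step 5: 5 trees catch fire, 6 burn out
  TTTTFF
  TT.F..
  TTF...
  T.....
  F.....
  ......
Step 6: 3 trees catch fire, 5 burn out
  TTTF..
  TT....
  TF....
  F.....
  ......
  ......

TTTF..
TT....
TF....
F.....
......
......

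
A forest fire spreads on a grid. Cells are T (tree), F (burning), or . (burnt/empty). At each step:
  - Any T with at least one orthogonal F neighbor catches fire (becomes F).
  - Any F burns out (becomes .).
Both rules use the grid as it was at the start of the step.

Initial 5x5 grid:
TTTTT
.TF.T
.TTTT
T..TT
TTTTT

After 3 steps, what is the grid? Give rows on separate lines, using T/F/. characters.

Step 1: 3 trees catch fire, 1 burn out
  TTFTT
  .F..T
  .TFTT
  T..TT
  TTTTT
Step 2: 4 trees catch fire, 3 burn out
  TF.FT
  ....T
  .F.FT
  T..TT
  TTTTT
Step 3: 4 trees catch fire, 4 burn out
  F...F
  ....T
  ....F
  T..FT
  TTTTT

F...F
....T
....F
T..FT
TTTTT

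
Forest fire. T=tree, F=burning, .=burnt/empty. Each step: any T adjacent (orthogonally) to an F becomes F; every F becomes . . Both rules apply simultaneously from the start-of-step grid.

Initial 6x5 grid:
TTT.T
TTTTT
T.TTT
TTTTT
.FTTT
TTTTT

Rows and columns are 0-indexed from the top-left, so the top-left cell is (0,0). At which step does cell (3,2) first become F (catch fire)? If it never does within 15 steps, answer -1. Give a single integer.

Step 1: cell (3,2)='T' (+3 fires, +1 burnt)
Step 2: cell (3,2)='F' (+5 fires, +3 burnt)
  -> target ignites at step 2
Step 3: cell (3,2)='.' (+5 fires, +5 burnt)
Step 4: cell (3,2)='.' (+5 fires, +5 burnt)
Step 5: cell (3,2)='.' (+5 fires, +5 burnt)
Step 6: cell (3,2)='.' (+2 fires, +5 burnt)
Step 7: cell (3,2)='.' (+1 fires, +2 burnt)
Step 8: cell (3,2)='.' (+0 fires, +1 burnt)
  fire out at step 8

2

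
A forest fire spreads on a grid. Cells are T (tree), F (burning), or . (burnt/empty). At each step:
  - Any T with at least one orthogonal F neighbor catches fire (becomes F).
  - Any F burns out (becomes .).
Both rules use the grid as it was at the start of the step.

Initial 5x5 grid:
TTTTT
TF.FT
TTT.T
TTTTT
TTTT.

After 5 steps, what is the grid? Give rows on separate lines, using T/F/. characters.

Step 1: 5 trees catch fire, 2 burn out
  TFTFT
  F...F
  TFT.T
  TTTTT
  TTTT.
Step 2: 7 trees catch fire, 5 burn out
  F.F.F
  .....
  F.F.F
  TFTTT
  TTTT.
Step 3: 4 trees catch fire, 7 burn out
  .....
  .....
  .....
  F.FTF
  TFTT.
Step 4: 3 trees catch fire, 4 burn out
  .....
  .....
  .....
  ...F.
  F.FT.
Step 5: 1 trees catch fire, 3 burn out
  .....
  .....
  .....
  .....
  ...F.

.....
.....
.....
.....
...F.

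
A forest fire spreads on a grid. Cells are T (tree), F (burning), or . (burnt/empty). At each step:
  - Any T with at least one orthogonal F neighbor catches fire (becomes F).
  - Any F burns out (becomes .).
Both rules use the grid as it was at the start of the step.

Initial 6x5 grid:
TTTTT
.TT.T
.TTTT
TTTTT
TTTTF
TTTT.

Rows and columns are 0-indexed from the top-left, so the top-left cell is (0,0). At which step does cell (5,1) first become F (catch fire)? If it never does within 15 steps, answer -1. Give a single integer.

Step 1: cell (5,1)='T' (+2 fires, +1 burnt)
Step 2: cell (5,1)='T' (+4 fires, +2 burnt)
Step 3: cell (5,1)='T' (+5 fires, +4 burnt)
Step 4: cell (5,1)='F' (+5 fires, +5 burnt)
  -> target ignites at step 4
Step 5: cell (5,1)='.' (+5 fires, +5 burnt)
Step 6: cell (5,1)='.' (+2 fires, +5 burnt)
Step 7: cell (5,1)='.' (+1 fires, +2 burnt)
Step 8: cell (5,1)='.' (+1 fires, +1 burnt)
Step 9: cell (5,1)='.' (+0 fires, +1 burnt)
  fire out at step 9

4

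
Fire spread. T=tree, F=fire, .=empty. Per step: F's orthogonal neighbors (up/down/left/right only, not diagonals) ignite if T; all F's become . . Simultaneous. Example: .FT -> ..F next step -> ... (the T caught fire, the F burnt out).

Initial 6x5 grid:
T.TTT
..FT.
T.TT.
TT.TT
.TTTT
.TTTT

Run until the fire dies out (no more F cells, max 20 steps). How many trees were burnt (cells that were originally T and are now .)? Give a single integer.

Step 1: +3 fires, +1 burnt (F count now 3)
Step 2: +2 fires, +3 burnt (F count now 2)
Step 3: +2 fires, +2 burnt (F count now 2)
Step 4: +2 fires, +2 burnt (F count now 2)
Step 5: +3 fires, +2 burnt (F count now 3)
Step 6: +3 fires, +3 burnt (F count now 3)
Step 7: +2 fires, +3 burnt (F count now 2)
Step 8: +1 fires, +2 burnt (F count now 1)
Step 9: +1 fires, +1 burnt (F count now 1)
Step 10: +0 fires, +1 burnt (F count now 0)
Fire out after step 10
Initially T: 20, now '.': 29
Total burnt (originally-T cells now '.'): 19

Answer: 19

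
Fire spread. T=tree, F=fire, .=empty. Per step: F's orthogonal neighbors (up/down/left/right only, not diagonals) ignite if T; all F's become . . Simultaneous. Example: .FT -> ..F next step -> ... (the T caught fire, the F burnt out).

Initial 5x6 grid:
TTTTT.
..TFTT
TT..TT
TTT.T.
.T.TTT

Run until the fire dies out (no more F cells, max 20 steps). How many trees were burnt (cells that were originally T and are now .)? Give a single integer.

Step 1: +3 fires, +1 burnt (F count now 3)
Step 2: +4 fires, +3 burnt (F count now 4)
Step 3: +3 fires, +4 burnt (F count now 3)
Step 4: +2 fires, +3 burnt (F count now 2)
Step 5: +2 fires, +2 burnt (F count now 2)
Step 6: +0 fires, +2 burnt (F count now 0)
Fire out after step 6
Initially T: 20, now '.': 24
Total burnt (originally-T cells now '.'): 14

Answer: 14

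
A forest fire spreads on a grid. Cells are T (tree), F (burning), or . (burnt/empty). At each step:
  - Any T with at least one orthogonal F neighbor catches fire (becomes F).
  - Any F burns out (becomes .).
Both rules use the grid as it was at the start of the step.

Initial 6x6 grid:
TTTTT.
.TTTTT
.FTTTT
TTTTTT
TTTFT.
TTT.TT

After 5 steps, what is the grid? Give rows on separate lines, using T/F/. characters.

Step 1: 6 trees catch fire, 2 burn out
  TTTTT.
  .FTTTT
  ..FTTT
  TFTFTT
  TTF.F.
  TTT.TT
Step 2: 9 trees catch fire, 6 burn out
  TFTTT.
  ..FTTT
  ...FTT
  F.F.FT
  TF....
  TTF.FT
Step 3: 8 trees catch fire, 9 burn out
  F.FTT.
  ...FTT
  ....FT
  .....F
  F.....
  TF...F
Step 4: 4 trees catch fire, 8 burn out
  ...FT.
  ....FT
  .....F
  ......
  ......
  F.....
Step 5: 2 trees catch fire, 4 burn out
  ....F.
  .....F
  ......
  ......
  ......
  ......

....F.
.....F
......
......
......
......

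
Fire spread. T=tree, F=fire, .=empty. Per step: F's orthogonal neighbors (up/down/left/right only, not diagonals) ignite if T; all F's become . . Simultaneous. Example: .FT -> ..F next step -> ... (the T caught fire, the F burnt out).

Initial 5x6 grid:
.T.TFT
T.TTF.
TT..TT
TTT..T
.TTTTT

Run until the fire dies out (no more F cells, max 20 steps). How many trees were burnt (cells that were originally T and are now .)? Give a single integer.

Step 1: +4 fires, +2 burnt (F count now 4)
Step 2: +2 fires, +4 burnt (F count now 2)
Step 3: +1 fires, +2 burnt (F count now 1)
Step 4: +1 fires, +1 burnt (F count now 1)
Step 5: +1 fires, +1 burnt (F count now 1)
Step 6: +1 fires, +1 burnt (F count now 1)
Step 7: +1 fires, +1 burnt (F count now 1)
Step 8: +2 fires, +1 burnt (F count now 2)
Step 9: +1 fires, +2 burnt (F count now 1)
Step 10: +2 fires, +1 burnt (F count now 2)
Step 11: +1 fires, +2 burnt (F count now 1)
Step 12: +1 fires, +1 burnt (F count now 1)
Step 13: +0 fires, +1 burnt (F count now 0)
Fire out after step 13
Initially T: 19, now '.': 29
Total burnt (originally-T cells now '.'): 18

Answer: 18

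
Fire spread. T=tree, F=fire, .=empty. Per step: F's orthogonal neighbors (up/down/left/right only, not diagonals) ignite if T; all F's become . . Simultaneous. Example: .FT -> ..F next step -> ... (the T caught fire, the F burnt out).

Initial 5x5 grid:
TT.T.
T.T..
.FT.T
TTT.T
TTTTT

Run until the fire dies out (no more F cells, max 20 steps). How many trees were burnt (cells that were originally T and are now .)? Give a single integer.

Step 1: +2 fires, +1 burnt (F count now 2)
Step 2: +4 fires, +2 burnt (F count now 4)
Step 3: +2 fires, +4 burnt (F count now 2)
Step 4: +1 fires, +2 burnt (F count now 1)
Step 5: +1 fires, +1 burnt (F count now 1)
Step 6: +1 fires, +1 burnt (F count now 1)
Step 7: +1 fires, +1 burnt (F count now 1)
Step 8: +0 fires, +1 burnt (F count now 0)
Fire out after step 8
Initially T: 16, now '.': 21
Total burnt (originally-T cells now '.'): 12

Answer: 12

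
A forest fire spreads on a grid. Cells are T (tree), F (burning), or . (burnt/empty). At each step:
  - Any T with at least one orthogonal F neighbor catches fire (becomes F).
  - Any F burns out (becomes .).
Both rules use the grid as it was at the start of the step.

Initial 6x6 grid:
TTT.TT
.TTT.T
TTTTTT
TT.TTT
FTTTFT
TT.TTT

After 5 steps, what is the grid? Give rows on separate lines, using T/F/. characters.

Step 1: 7 trees catch fire, 2 burn out
  TTT.TT
  .TTT.T
  TTTTTT
  FT.TFT
  .FTF.F
  FT.TFT
Step 2: 9 trees catch fire, 7 burn out
  TTT.TT
  .TTT.T
  FTTTFT
  .F.F.F
  ..F...
  .F.F.F
Step 3: 3 trees catch fire, 9 burn out
  TTT.TT
  .TTT.T
  .FTF.F
  ......
  ......
  ......
Step 4: 4 trees catch fire, 3 burn out
  TTT.TT
  .FTF.F
  ..F...
  ......
  ......
  ......
Step 5: 3 trees catch fire, 4 burn out
  TFT.TF
  ..F...
  ......
  ......
  ......
  ......

TFT.TF
..F...
......
......
......
......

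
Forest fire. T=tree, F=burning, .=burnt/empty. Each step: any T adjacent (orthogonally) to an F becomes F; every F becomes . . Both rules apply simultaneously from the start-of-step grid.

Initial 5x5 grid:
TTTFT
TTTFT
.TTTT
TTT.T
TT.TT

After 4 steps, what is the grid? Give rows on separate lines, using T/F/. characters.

Step 1: 5 trees catch fire, 2 burn out
  TTF.F
  TTF.F
  .TTFT
  TTT.T
  TT.TT
Step 2: 4 trees catch fire, 5 burn out
  TF...
  TF...
  .TF.F
  TTT.T
  TT.TT
Step 3: 5 trees catch fire, 4 burn out
  F....
  F....
  .F...
  TTF.F
  TT.TT
Step 4: 2 trees catch fire, 5 burn out
  .....
  .....
  .....
  TF...
  TT.TF

.....
.....
.....
TF...
TT.TF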